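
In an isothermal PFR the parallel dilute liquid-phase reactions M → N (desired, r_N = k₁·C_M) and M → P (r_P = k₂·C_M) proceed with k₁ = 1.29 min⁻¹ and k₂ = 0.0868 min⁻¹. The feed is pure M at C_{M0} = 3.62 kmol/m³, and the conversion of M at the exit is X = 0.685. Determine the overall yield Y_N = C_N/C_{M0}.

C_M = C_{M0}(1−X) = 1.140 kmol/m³.
Both paths are first order in M, so the instantaneous fraction to N is constant: dC_N/d(−C_M) = k₁/(k₁+k₂) = 0.9370.
C_N = 0.9370·(C_{M0}−C_M) = 0.9370×2.480 = 2.32 kmol/m³.
Y_N = C_N/C_{M0} = 2.323/3.62 = 0.642.

0.642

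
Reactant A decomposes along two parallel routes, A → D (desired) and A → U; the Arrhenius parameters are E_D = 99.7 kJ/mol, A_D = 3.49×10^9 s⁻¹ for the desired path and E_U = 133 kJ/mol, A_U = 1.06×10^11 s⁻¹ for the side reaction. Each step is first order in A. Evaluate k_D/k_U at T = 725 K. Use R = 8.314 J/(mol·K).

8.26

k_D/k_U = (A_D/A_U)·exp[−(E_D−E_U)/(RT)] = (A_D/A_U)·exp[(E_U−E_D)/(RT)].
(E_U−E_D)/(RT) = (133−99.7)×10³/(8.314×725) = 33300/6028 = 5.525.
k_D/k_U = (3.49×10^9/1.06×10^11)·exp(5.525) = 0.03292 × 250.8 = 8.26.
Since E_D < E_U, lowering the temperature improves selectivity toward D.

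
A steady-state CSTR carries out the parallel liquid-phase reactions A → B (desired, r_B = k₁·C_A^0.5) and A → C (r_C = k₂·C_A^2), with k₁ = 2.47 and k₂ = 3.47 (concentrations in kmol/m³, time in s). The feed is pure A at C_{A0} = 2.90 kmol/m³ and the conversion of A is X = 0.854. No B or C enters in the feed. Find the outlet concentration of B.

1.79 kmol/m³

Exit C_A = C_{A0}(1−X) = 2.90×0.146 = 0.4234 kmol/m³.
Rates in a CSTR are evaluated at the outlet concentration: r_B = 2.47×0.4234^0.5 = 1.607, r_C = 3.47×0.4234^2 = 0.6221.
Fraction of consumed A going to B: r_B/(r_B+r_C) = 0.7210.
C_B = 0.7210·C_{A0}·X = 0.7210×2.90×0.854 = 1.79 kmol/m³.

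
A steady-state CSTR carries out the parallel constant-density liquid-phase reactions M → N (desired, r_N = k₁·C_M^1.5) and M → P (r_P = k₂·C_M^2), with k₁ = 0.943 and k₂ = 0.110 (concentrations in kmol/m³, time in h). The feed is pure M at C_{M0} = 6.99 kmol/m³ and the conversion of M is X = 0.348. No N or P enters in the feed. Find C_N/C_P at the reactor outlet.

Exit C_M = C_{M0}(1−X) = 6.99×0.652 = 4.557 kmol/m³.
Rates in a CSTR are evaluated at the outlet concentration: r_N = 0.943×4.557^1.5 = 9.175, r_P = 0.110×4.557^2 = 2.285.
Overall selectivity = C_N/C_P = r_Nτ/(r_Pτ) = r_N/r_P = 4.02.

4.02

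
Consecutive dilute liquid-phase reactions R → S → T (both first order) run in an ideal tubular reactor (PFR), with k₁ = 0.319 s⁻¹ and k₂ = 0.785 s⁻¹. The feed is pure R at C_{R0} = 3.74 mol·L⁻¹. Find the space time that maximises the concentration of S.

Setting dC_S/dτ = 0 gives τ_opt = ln(k₂/k₁)/(k₂−k₁).
= ln(0.785/0.319)/(0.785−0.319) = ln(2.461)/0.4660 = 0.9005/0.4660 = 1.93 s.

1.93 s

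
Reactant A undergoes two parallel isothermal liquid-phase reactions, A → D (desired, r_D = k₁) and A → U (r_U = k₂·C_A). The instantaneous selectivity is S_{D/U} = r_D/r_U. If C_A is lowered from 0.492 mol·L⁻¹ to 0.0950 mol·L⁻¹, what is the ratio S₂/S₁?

S_{D/U} = (k₁/k₂)·C_A⁻¹, so S₂/S₁ = (C_{A,2}/C_{A,1})⁻¹.
= 0.492/0.0950 = 5.18.
Selectivity toward D rises as C_A falls — low-concentration operation is favoured.

5.18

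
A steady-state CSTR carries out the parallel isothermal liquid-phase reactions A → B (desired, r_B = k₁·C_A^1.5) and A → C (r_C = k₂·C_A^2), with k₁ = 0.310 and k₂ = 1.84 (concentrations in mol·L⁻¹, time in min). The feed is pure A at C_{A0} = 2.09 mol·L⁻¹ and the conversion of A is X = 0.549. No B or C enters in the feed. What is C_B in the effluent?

0.170 mol·L⁻¹

Exit C_A = C_{A0}(1−X) = 2.09×0.451 = 0.9426 mol·L⁻¹.
Rates in a CSTR are evaluated at the outlet concentration: r_B = 0.310×0.9426^1.5 = 0.2837, r_C = 1.84×0.9426^2 = 1.635.
Fraction of consumed A going to B: r_B/(r_B+r_C) = 0.1479.
C_B = 0.1479·C_{A0}·X = 0.1479×2.09×0.549 = 0.170 mol·L⁻¹.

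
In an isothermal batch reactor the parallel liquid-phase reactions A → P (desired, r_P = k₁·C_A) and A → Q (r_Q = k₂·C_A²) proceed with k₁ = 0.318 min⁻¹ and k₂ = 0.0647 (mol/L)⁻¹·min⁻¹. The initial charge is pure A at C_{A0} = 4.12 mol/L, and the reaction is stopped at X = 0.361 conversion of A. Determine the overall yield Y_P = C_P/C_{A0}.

0.215

C_A = C_{A0}(1−X) = 2.633 mol/L.
Along a PFR/batch, dC_P/dC_A = −r_P/(r_P+r_Q) = −k₁/(k₁+k₂·C_A).
Integrating from C_{A0} to C_A: C_P = (0.318/0.0647)·ln[(0.318+0.0647·4.12)/(0.318+0.0647·2.63)] = 4.915·ln(0.5846/0.4883) = 0.8840 mol/L.
Y_P = C_P/C_{A0} = 0.8840/4.12 = 0.215.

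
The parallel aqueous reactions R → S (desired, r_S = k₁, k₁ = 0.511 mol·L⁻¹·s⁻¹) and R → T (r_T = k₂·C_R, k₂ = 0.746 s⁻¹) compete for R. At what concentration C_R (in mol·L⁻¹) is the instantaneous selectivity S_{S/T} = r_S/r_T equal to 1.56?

0.439 mol·L⁻¹

S_{S/T} = (k₁/k₂)·C_R⁻¹ ⇒ C_R = (S·k₂/k₁)^(-1).
= (1.56×0.746/0.511)^(-1) = (2.277)^(-1) = 0.439 mol·L⁻¹.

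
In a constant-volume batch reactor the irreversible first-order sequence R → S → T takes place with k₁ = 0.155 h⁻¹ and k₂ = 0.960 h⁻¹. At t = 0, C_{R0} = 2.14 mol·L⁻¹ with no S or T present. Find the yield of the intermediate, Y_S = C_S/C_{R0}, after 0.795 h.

0.0805

For first-order series with pure R initially, C_S(t) = k₁C_{R0}/(k₂−k₁)·(e^(−k₁t) − e^(−k₂t)).
e^(−k₁t) = e^(−0.155×0.795) = e^(−0.1232) = 0.8841; e^(−k₂t) = e^(−0.7632) = 0.4662.
C_S = 0.155×2.14/(0.960−0.155) × (0.8841−0.4662) = 0.4120×0.4179 = 0.1722 mol·L⁻¹.
Y_S = C_S/C_{R0} = 0.1722/2.14 = 0.0805.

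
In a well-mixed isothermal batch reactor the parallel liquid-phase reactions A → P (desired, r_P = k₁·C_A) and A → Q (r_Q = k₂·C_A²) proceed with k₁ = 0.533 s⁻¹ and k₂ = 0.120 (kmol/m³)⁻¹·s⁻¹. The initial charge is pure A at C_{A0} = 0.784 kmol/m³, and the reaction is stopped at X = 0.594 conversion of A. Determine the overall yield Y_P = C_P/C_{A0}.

C_A = C_{A0}(1−X) = 0.3183 kmol/m³.
Along a PFR/batch, dC_P/dC_A = −r_P/(r_P+r_Q) = −k₁/(k₁+k₂·C_A).
Integrating from C_{A0} to C_A: C_P = (0.533/0.120)·ln[(0.533+0.120·0.784)/(0.533+0.120·0.318)] = 4.442·ln(0.6271/0.5712) = 0.4146 kmol/m³.
Y_P = C_P/C_{A0} = 0.4146/0.784 = 0.529.

0.529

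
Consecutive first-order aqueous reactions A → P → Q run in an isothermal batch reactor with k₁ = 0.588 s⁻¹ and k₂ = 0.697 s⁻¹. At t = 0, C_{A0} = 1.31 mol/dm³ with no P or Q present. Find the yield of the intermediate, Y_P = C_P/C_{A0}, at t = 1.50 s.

The intermediate concentration in a first-order A→B→C sequence is C_P = k₁C_{A0}(e^(−k₁t) − e^(−k₂t))/(k₂−k₁).
e^(−k₁t) = e^(−0.588×1.50) = e^(−0.8820) = 0.4140; e^(−k₂t) = e^(−1.045) = 0.3515.
C_P = 0.588×1.31/(0.697−0.588) × (0.4140−0.3515) = 7.067×0.06244 = 0.4412 mol/dm³.
Y_P = C_P/C_{A0} = 0.4412/1.31 = 0.337.

0.337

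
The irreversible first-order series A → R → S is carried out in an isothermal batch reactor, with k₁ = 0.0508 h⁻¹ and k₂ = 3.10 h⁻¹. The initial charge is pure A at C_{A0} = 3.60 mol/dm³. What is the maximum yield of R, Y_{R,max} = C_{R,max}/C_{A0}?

0.0153

Evaluating C_R at t_opt = ln(k₂/k₁)/(k₂−k₁) gives C_{R,max}/C_{A0} = (k₁/k₂)^[k₂/(k₂−k₁)].
= (0.0508/3.10)^(3.10/(3.10−0.0508)) = (0.01639)^(1.017) = 0.01530.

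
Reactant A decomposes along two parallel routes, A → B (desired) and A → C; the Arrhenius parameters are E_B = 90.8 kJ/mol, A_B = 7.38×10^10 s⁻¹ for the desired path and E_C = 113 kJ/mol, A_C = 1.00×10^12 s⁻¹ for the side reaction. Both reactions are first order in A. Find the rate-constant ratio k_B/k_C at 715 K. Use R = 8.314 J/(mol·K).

Since both paths have the same order in A, the concentration cancels and S_{B/C} = k_B/k_C = (A_B/A_C)·exp[(E_C−E_B)/(RT)].
(E_C−E_B)/(RT) = (113−90.8)×10³/(8.314×715) = 22200/5945 = 3.735.
k_B/k_C = (7.38×10^10/1.00×10^12)·exp(3.735) = 0.07380 × 41.87 = 3.09.
Since E_B < E_C, lowering the temperature improves selectivity toward B.

3.09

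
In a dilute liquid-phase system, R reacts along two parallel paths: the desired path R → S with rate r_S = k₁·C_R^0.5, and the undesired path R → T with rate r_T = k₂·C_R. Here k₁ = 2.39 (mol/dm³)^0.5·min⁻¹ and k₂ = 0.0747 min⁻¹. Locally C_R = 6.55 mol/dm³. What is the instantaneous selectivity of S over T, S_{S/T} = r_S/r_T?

12.5

S_{S/T} = r_S/r_T = (k₁·C_R^0.5)/(k₂·C_R) = (k₁/k₂)·C_R^-0.5.
= (2.39×6.550^0.5) / (0.0747×6.550) = 6.117/0.4893 = 12.5.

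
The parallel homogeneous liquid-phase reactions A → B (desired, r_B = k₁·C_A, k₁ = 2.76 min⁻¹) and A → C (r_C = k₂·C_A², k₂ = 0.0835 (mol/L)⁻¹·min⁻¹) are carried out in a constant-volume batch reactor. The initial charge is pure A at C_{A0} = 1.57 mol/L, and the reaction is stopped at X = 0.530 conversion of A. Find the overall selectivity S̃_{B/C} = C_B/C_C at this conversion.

28.7

C_A = C_{A0}(1−X) = 0.7379 mol/L.
Along a PFR/batch, dC_B/dC_A = −r_B/(r_B+r_C) = −k₁/(k₁+k₂·C_A).
Integrating from C_{A0} to C_A: C_B = (2.76/0.0835)·ln[(2.76+0.0835·1.57)/(2.76+0.0835·0.738)] = 33.05·ln(2.891/2.822) = 0.8041 mol/L.
C_C = (C_{A0}−C_A)−C_B = 0.02803 mol/L; S̃_{B/C} = 0.8041/0.02803 = 28.7.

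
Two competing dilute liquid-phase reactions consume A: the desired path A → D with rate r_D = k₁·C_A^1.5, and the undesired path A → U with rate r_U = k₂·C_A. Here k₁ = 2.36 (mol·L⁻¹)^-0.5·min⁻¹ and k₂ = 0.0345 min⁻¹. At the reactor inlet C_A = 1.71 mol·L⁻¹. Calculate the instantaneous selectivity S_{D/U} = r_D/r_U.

S_{D/U} = r_D/r_U = (k₁·C_A^1.5)/(k₂·C_A) = (k₁/k₂)·C_A^0.5.
= (2.36×1.710^1.5) / (0.0345×1.710) = 5.277/0.05900 = 89.5.

89.5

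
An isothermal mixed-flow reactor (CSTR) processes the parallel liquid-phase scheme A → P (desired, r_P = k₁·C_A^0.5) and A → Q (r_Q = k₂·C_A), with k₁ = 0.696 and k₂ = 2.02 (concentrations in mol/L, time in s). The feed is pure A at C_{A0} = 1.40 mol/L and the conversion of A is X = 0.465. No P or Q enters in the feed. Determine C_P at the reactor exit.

Exit C_A = C_{A0}(1−X) = 1.40×0.535 = 0.7490 mol/L.
Rates in a CSTR are evaluated at the outlet concentration: r_P = 0.696×0.7490^0.5 = 0.6024, r_Q = 2.02×0.7490 = 1.513.
Fraction of consumed A going to P: r_P/(r_P+r_Q) = 0.2848.
C_P = 0.2848·C_{A0}·X = 0.2848×1.40×0.465 = 0.185 mol/L.

0.185 mol/L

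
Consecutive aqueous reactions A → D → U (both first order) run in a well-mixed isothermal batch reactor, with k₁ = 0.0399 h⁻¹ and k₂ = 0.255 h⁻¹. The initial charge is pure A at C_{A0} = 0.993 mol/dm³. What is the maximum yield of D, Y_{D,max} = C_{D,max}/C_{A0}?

Evaluating C_D at t_opt = ln(k₂/k₁)/(k₂−k₁) gives C_{D,max}/C_{A0} = (k₁/k₂)^[k₂/(k₂−k₁)].
= (0.0399/0.255)^(0.255/(0.255−0.0399)) = (0.1565)^(1.185) = 0.1109.

0.111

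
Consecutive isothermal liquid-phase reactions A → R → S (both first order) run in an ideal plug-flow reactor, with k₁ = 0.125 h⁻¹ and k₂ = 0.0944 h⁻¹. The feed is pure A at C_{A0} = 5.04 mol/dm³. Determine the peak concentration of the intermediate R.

2.12 mol/dm³

For a first-order series the maximum intermediate yield is C_{R,max}/C_{A0} = (k₁/k₂)^[k₂/(k₂−k₁)].
= (0.125/0.0944)^(0.0944/(0.0944−0.125)) = (1.324)^(-3.085) = 0.4206.
C_{R,max} = 0.4206×5.04 = 2.12 mol/dm³.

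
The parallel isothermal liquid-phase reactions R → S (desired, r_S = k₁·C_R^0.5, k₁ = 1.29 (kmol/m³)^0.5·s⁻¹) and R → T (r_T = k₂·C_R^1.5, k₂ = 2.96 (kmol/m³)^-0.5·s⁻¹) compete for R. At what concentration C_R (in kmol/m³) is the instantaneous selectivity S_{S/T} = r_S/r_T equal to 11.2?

S_{S/T} = (k₁/k₂)·C_R⁻¹ ⇒ C_R = (S·k₂/k₁)^(-1).
= (11.2×2.96/1.29)^(-1) = (25.70)^(-1) = 0.0389 kmol/m³.

0.0389 kmol/m³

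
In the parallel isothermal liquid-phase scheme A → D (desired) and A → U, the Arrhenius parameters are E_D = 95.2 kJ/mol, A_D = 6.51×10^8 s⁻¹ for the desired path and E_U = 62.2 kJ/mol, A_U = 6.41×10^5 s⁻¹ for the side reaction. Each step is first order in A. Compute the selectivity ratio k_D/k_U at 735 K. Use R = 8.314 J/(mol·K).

4.59

Since both paths have the same order in A, the concentration cancels and S_{D/U} = k_D/k_U = (A_D/A_U)·exp[(E_U−E_D)/(RT)].
(E_U−E_D)/(RT) = (62.2−95.2)×10³/(8.314×735) = -33000/6111 = -5.400.
k_D/k_U = (6.51×10^8/6.41×10^5)·exp(-5.400) = 1016 × 0.004515 = 4.59.
Since E_D > E_U, raising the temperature improves selectivity toward D.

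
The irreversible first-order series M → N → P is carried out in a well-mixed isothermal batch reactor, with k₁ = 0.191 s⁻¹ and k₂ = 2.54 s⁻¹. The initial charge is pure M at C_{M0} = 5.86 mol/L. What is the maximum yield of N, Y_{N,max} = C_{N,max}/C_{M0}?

At the optimum, C_{N,max}/C_{M0} = (k₁/k₂)^[k₂/(k₂−k₁)].
= (0.191/2.54)^(2.54/(2.54−0.191)) = (0.07520)^(1.081) = 0.06093.

0.0609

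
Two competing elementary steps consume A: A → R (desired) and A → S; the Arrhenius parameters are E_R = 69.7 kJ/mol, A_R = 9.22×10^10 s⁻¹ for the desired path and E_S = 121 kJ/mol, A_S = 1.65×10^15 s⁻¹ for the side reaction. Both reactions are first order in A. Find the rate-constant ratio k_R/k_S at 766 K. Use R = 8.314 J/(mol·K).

0.176

Since both paths have the same order in A, the concentration cancels and S_{R/S} = k_R/k_S = (A_R/A_S)·exp[(E_S−E_R)/(RT)].
(E_S−E_R)/(RT) = (121−69.7)×10³/(8.314×766) = 51300/6369 = 8.055.
k_R/k_S = (9.22×10^10/1.65×10^15)·exp(8.055) = 5.588×10^-5 × 3150 = 0.176.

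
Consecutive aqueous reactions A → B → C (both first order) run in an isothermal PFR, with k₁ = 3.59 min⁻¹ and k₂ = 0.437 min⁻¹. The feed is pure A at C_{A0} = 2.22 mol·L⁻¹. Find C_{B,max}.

1.66 mol·L⁻¹

At the optimum, C_{B,max}/C_{A0} = (k₁/k₂)^[k₂/(k₂−k₁)].
= (3.59/0.437)^(0.437/(0.437−3.59)) = (8.215)^(-0.1386) = 0.7469.
C_{B,max} = 0.7469×2.22 = 1.66 mol·L⁻¹.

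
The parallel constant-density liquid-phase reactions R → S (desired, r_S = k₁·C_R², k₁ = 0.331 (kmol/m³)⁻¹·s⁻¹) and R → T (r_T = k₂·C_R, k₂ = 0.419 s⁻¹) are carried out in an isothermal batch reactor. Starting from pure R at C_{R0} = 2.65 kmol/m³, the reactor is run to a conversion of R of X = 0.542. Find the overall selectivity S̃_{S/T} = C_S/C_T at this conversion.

1.48

C_R = C_{R0}(1−X) = 1.214 kmol/m³.
Along a PFR/batch, dC_T/dC_R = −r_T/(r_S+r_T) = −k₂/(k₂+k₁·C_R).
Integrating from C_{R0} to C_R: C_T = (0.419/0.331)·ln[(0.419+0.331·2.65)/(0.419+0.331·1.21)] = 1.266·ln(1.296/0.8207) = 0.5784 kmol/m³.
Then C_S = (C_{R0}−C_R) − C_T = 1.436 − 0.5784 = 0.8579 kmol/m³.
S̃_{S/T} = C_S/C_T = 0.8579/0.5784 = 1.48.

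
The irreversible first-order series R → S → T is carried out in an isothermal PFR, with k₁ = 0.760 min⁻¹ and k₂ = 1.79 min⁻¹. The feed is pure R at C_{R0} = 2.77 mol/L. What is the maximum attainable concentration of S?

0.625 mol/L

At the optimum, C_{S,max}/C_{R0} = (k₁/k₂)^[k₂/(k₂−k₁)].
= (0.760/1.79)^(1.79/(1.79−0.760)) = (0.4246)^(1.738) = 0.2257.
C_{S,max} = 0.2257×2.77 = 0.625 mol/L.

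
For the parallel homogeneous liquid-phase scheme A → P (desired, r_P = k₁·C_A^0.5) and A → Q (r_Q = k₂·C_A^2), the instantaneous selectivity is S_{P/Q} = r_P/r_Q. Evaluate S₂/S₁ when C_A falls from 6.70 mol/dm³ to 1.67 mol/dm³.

8.04

S_{P/Q} = (k₁/k₂)·C_A^-1.5, so S₂/S₁ = (C_{A,2}/C_{A,1})^-1.5.
= (1.67/6.70)^(-1.5) = (0.2493)^(-1.5) = 8.04.
Selectivity toward P rises as C_A falls — low-concentration operation is favoured.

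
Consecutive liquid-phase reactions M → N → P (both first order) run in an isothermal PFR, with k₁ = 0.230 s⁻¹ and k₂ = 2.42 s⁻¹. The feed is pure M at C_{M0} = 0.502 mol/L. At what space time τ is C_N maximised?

For first-order series the maximum of C_N occurs at τ_opt = ln(k₂/k₁)/(k₂−k₁).
= ln(2.42/0.230)/(2.42−0.230) = ln(10.52)/2.190 = 2.353/2.190 = 1.07 s.

1.07 s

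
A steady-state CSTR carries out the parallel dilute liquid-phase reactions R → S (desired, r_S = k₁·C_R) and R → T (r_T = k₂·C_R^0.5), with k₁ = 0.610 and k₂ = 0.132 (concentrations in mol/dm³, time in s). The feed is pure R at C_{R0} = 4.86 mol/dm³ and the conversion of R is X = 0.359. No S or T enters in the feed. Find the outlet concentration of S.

Exit C_R = C_{R0}(1−X) = 4.86×0.641 = 3.115 mol/dm³.
Rates in a CSTR are evaluated at the outlet concentration: r_S = 0.610×3.115 = 1.900, r_T = 0.132×3.115^0.5 = 0.2330.
Fraction of consumed R going to S: r_S/(r_S+r_T) = 0.8908.
C_S = 0.8908·C_{R0}·X = 0.8908×4.86×0.359 = 1.55 mol/dm³.

1.55 mol/dm³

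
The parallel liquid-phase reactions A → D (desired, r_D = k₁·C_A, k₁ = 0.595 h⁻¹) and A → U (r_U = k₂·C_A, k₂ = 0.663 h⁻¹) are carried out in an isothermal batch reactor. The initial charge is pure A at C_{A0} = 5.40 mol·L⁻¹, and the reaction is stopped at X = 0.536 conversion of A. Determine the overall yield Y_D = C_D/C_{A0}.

0.254

C_A = C_{A0}(1−X) = 2.506 mol·L⁻¹.
Both paths are first order in A, so the instantaneous fraction to D is constant: dC_D/d(−C_A) = k₁/(k₁+k₂) = 0.4730.
C_D = 0.4730·(C_{A0}−C_A) = 0.4730×2.894 = 1.37 mol·L⁻¹.
Y_D = C_D/C_{A0} = 1.369/5.40 = 0.254.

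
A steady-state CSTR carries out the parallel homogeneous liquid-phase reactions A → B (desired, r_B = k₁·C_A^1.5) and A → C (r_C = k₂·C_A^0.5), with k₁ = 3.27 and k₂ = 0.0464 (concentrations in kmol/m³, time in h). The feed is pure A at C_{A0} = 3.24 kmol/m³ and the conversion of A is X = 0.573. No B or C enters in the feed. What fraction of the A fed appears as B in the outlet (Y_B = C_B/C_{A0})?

0.567

Exit C_A = C_{A0}(1−X) = 3.24×0.427 = 1.383 kmol/m³.
A CSTR operates uniformly at the exit composition, giving r_B = 5.321 and r_C = 0.05458 (each k·C_A^n at C_A = 1.383).
Fraction of consumed A going to B: r_B/(r_B+r_C) = 0.9898.
C_B = 0.9898·C_{A0}·X = 0.9898×3.24×0.573 = 1.84 kmol/m³; Y_B = C_B/C_{A0} = 0.567.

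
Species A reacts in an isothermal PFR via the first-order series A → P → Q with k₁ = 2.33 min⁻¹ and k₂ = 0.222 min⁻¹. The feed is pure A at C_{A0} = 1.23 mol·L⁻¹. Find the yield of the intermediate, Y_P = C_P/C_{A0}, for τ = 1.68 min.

0.739

The intermediate concentration in a first-order A→B→C sequence is C_P = k₁C_{A0}(e^(−k₁τ) − e^(−k₂τ))/(k₂−k₁).
e^(−k₁τ) = e^(−2.33×1.68) = e^(−3.914) = 0.01995; e^(−k₂τ) = e^(−0.3730) = 0.6887.
C_P = 2.33×1.23/(0.222−2.33) × (0.01995−0.6887) = (-1.360)×(-0.6687) = 0.9092 mol·L⁻¹.
Y_P = C_P/C_{A0} = 0.9092/1.23 = 0.739.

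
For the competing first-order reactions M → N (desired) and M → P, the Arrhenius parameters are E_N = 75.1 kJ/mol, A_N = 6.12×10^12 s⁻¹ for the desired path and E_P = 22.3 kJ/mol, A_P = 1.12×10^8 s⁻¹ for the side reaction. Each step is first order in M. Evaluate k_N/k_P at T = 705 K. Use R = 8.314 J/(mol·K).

With equal orders, S_{N/P} = k_N/k_P = (A_N/A_P)·exp[(E_P−E_N)/(RT)].
(E_P−E_N)/(RT) = (22.3−75.1)×10³/(8.314×705) = -52800/5861 = -9.008.
k_N/k_P = (6.12×10^12/1.12×10^8)·exp(-9.008) = 54643 × 1.224×10^-4 = 6.69.
Since E_N > E_P, raising the temperature improves selectivity toward N.

6.69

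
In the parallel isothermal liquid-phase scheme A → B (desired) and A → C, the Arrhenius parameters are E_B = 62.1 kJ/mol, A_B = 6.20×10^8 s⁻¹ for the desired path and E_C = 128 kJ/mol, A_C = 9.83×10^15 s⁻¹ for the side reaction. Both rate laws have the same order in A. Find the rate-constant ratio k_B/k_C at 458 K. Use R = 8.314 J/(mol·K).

2.07

With equal orders, S_{B/C} = k_B/k_C = (A_B/A_C)·exp[(E_C−E_B)/(RT)].
(E_C−E_B)/(RT) = (128−62.1)×10³/(8.314×458) = 65900/3808 = 17.31.
k_B/k_C = (6.20×10^8/9.83×10^15)·exp(17.31) = 6.307×10^-8 × 3.282×10^7 = 2.07.
Since E_B < E_C, lowering the temperature improves selectivity toward B.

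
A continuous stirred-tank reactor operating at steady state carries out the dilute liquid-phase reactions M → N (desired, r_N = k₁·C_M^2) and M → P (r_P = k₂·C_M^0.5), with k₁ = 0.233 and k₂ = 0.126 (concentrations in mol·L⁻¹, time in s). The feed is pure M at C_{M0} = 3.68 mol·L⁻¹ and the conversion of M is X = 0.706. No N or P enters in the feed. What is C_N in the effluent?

1.75 mol·L⁻¹

Exit C_M = C_{M0}(1−X) = 3.68×0.294 = 1.082 mol·L⁻¹.
A CSTR operates uniformly at the exit composition, giving r_N = 0.2727 and r_P = 0.1311 (each k·C_M^n at C_M = 1.082).
Fraction of consumed M going to N: r_N/(r_N+r_P) = 0.6754.
C_N = 0.6754·C_{M0}·X = 0.6754×3.68×0.706 = 1.75 mol·L⁻¹.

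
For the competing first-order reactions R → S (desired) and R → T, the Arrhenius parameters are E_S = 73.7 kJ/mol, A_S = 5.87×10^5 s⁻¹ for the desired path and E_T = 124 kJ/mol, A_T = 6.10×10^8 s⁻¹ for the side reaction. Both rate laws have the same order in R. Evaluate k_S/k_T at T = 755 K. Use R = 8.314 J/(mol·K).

k_S/k_T = (A_S/A_T)·exp[−(E_S−E_T)/(RT)] = (A_S/A_T)·exp[(E_T−E_S)/(RT)].
(E_T−E_S)/(RT) = (124−73.7)×10³/(8.314×755) = 50300/6277 = 8.013.
k_S/k_T = (5.87×10^5/6.10×10^8)·exp(8.013) = 9.623×10^-4 × 3021 = 2.91.
Since E_S < E_T, lowering the temperature improves selectivity toward S.

2.91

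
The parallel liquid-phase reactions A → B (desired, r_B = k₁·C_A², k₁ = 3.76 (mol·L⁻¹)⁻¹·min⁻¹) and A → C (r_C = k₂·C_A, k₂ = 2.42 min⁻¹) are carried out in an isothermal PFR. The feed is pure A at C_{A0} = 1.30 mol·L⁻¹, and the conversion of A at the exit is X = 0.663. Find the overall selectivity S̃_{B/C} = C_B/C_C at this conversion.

C_A = C_{A0}(1−X) = 0.4381 mol·L⁻¹.
Along a PFR/batch, dC_C/dC_A = −r_C/(r_B+r_C) = −k₂/(k₂+k₁·C_A).
Integrating from C_{A0} to C_A: C_C = (2.42/3.76)·ln[(2.42+3.76·1.30)/(2.42+3.76·0.438)] = 0.6436·ln(7.308/4.067) = 0.3772 mol·L⁻¹.
Then C_B = (C_{A0}−C_A) − C_C = 0.8619 − 0.3772 = 0.4847 mol·L⁻¹.
S̃_{B/C} = C_B/C_C = 0.4847/0.3772 = 1.29.

1.29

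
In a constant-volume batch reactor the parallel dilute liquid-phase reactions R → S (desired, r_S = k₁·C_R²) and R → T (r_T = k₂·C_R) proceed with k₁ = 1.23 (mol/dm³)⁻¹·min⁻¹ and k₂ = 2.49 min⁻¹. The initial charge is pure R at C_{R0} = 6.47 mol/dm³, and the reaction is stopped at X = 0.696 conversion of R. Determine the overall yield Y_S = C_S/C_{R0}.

C_R = C_{R0}(1−X) = 1.967 mol/dm³.
Along a PFR/batch, dC_T/dC_R = −r_T/(r_S+r_T) = −k₂/(k₂+k₁·C_R).
Integrating from C_{R0} to C_R: C_T = (2.49/1.23)·ln[(2.49+1.23·6.47)/(2.49+1.23·1.97)] = 2.024·ln(10.45/4.909) = 1.529 mol/dm³.
Then C_S = (C_{R0}−C_R) − C_T = 4.503 − 1.529 = 2.974 mol/dm³.
Y_S = C_S/C_{R0} = 2.974/6.47 = 0.460.

0.460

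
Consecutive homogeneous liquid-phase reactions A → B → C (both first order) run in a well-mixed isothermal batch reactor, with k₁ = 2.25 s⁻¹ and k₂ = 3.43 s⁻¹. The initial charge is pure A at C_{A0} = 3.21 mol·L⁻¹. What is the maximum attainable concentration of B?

0.942 mol·L⁻¹

Evaluating C_B at t_opt = ln(k₂/k₁)/(k₂−k₁) gives C_{B,max}/C_{A0} = (k₁/k₂)^[k₂/(k₂−k₁)].
= (2.25/3.43)^(3.43/(3.43−2.25)) = (0.6560)^(2.907) = 0.2936.
C_{B,max} = 0.2936×3.21 = 0.942 mol·L⁻¹.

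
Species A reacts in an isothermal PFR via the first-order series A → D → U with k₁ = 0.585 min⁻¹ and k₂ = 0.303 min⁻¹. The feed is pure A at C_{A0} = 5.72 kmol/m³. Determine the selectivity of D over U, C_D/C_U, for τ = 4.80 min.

Solving the coupled first-order balances gives C_D(τ) = [k₁/(k₂−k₁)]·C_{A0}·(e^(−k₁τ) − e^(−k₂τ)).
e^(−k₁τ) = e^(−0.585×4.80) = e^(−2.808) = 0.06033; e^(−k₂τ) = e^(−1.454) = 0.2335.
C_D = 0.585×5.72/(0.303−0.585) × (0.06033−0.2335) = (-11.87)×(-0.1732) = 2.055 kmol/m³.
C_A = C_{A0}e^(−k₁τ) = 0.3451 kmol/m³, so C_U = C_{A0}−C_A−C_D = 3.320 kmol/m³; C_D/C_U = 0.619.

0.619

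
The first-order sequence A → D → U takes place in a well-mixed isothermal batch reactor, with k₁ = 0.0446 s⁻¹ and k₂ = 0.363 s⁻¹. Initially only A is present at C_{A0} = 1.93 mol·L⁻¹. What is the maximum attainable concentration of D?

For a first-order series the maximum intermediate yield is C_{D,max}/C_{A0} = (k₁/k₂)^[k₂/(k₂−k₁)].
= (0.0446/0.363)^(0.363/(0.363−0.0446)) = (0.1229)^(1.140) = 0.09160.
C_{D,max} = 0.09160×1.93 = 0.177 mol·L⁻¹.

0.177 mol·L⁻¹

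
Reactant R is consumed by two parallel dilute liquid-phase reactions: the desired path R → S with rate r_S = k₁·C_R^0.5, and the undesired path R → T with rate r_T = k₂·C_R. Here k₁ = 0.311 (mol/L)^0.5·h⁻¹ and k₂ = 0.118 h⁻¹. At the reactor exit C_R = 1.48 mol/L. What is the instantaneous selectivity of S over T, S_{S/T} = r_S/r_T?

2.17

S_{S/T} = r_S/r_T = (k₁·C_R^0.5)/(k₂·C_R) = (k₁/k₂)·C_R^-0.5.
= (0.311×1.480^0.5) / (0.118×1.480) = 0.3783/0.1746 = 2.17.
The undesired path is higher order in R, so low C_R (CSTR or dilute feed) favours S.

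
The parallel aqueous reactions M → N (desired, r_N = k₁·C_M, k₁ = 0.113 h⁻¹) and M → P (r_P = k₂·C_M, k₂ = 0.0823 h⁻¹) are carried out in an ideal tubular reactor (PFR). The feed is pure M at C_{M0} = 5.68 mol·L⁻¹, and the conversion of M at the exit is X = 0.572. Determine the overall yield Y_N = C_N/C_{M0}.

0.331

C_M = C_{M0}(1−X) = 2.431 mol·L⁻¹.
Both paths are first order in M, so the instantaneous fraction to N is constant: dC_N/d(−C_M) = k₁/(k₁+k₂) = 0.5786.
C_N = 0.5786·(C_{M0}−C_M) = 0.5786×3.249 = 1.88 mol·L⁻¹.
Y_N = C_N/C_{M0} = 1.880/5.68 = 0.331.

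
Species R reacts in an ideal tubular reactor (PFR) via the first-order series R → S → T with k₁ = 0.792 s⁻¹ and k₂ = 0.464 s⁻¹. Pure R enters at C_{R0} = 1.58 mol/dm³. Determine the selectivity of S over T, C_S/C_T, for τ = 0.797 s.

4.55

For first-order series with pure R initially, C_S(τ) = k₁C_{R0}/(k₂−k₁)·(e^(−k₁τ) − e^(−k₂τ)).
e^(−k₁τ) = e^(−0.792×0.797) = e^(−0.6312) = 0.5319; e^(−k₂τ) = e^(−0.3698) = 0.6909.
C_S = 0.792×1.58/(0.464−0.792) × (0.5319−0.6909) = (-3.815)×(-0.1589) = 0.6063 mol/dm³.
C_R = C_{R0}e^(−k₁τ) = 0.8405 mol/dm³, so C_T = C_{R0}−C_R−C_S = 0.1332 mol/dm³; C_S/C_T = 4.55.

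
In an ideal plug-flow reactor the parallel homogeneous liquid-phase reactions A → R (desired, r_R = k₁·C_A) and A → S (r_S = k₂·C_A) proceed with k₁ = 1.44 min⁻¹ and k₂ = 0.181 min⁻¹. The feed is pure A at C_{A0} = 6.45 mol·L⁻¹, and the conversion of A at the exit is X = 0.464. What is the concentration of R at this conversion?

2.66 mol·L⁻¹

C_A = C_{A0}(1−X) = 3.457 mol·L⁻¹.
Both paths are first order in A, so the instantaneous fraction to R is constant: dC_R/d(−C_A) = k₁/(k₁+k₂) = 0.8883.
C_R = 0.8883·(C_{A0}−C_A) = 0.8883×2.993 = 2.66 mol·L⁻¹.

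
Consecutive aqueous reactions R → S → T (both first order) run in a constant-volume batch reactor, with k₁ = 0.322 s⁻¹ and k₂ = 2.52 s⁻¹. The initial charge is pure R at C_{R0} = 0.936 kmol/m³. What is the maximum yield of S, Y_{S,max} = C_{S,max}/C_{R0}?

For a first-order series the maximum intermediate yield is C_{S,max}/C_{R0} = (k₁/k₂)^[k₂/(k₂−k₁)].
= (0.322/2.52)^(2.52/(2.52−0.322)) = (0.1278)^(1.146) = 0.09453.

0.0945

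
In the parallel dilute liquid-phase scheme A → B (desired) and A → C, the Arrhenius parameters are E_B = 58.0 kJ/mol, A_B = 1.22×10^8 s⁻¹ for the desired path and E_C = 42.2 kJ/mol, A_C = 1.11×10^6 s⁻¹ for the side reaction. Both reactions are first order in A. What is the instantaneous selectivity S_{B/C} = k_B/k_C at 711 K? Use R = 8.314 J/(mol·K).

k_B/k_C = (A_B/A_C)·exp[−(E_B−E_C)/(RT)] = (A_B/A_C)·exp[(E_C−E_B)/(RT)].
(E_C−E_B)/(RT) = (42.2−58.0)×10³/(8.314×711) = -15800/5911 = -2.673.
k_B/k_C = (1.22×10^8/1.11×10^6)·exp(-2.673) = 109.9 × 0.06905 = 7.59.
Since E_B > E_C, raising the temperature improves selectivity toward B.

7.59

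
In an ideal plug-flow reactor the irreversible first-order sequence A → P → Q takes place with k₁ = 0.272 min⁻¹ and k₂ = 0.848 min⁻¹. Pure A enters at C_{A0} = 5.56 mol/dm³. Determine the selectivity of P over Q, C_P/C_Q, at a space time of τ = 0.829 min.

2.43

Solving the coupled first-order balances gives C_P(τ) = [k₁/(k₂−k₁)]·C_{A0}·(e^(−k₁τ) − e^(−k₂τ)).
e^(−k₁τ) = e^(−0.272×0.829) = e^(−0.2255) = 0.7981; e^(−k₂τ) = e^(−0.7030) = 0.4951.
C_P = 0.272×5.56/(0.848−0.272) × (0.7981−0.4951) = 2.626×0.3030 = 0.7956 mol/dm³.
C_A = C_{A0}e^(−k₁τ) = 4.438 mol/dm³, so C_Q = C_{A0}−C_A−C_P = 0.3268 mol/dm³; C_P/C_Q = 2.43.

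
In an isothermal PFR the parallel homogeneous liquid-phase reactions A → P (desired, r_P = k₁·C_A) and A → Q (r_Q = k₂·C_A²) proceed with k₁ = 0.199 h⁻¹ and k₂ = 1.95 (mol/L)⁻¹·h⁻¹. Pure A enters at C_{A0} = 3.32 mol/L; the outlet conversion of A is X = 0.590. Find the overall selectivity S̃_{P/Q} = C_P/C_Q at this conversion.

C_A = C_{A0}(1−X) = 1.361 mol/L.
Along a PFR/batch, dC_P/dC_A = −r_P/(r_P+r_Q) = −k₁/(k₁+k₂·C_A).
Integrating from C_{A0} to C_A: C_P = (0.199/1.95)·ln[(0.199+1.95·3.32)/(0.199+1.95·1.36)] = 0.1021·ln(6.673/2.853) = 0.08670 mol/L.
C_Q = (C_{A0}−C_A)−C_P = 1.872 mol/L; S̃_{P/Q} = 0.08670/1.872 = 0.0463.

0.0463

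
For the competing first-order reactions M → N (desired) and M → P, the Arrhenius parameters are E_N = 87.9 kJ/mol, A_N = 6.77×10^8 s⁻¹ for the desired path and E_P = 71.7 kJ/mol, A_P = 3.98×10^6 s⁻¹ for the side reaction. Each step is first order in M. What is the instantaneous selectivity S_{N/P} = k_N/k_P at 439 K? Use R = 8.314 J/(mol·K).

2.01

Since both paths have the same order in M, the concentration cancels and S_{N/P} = k_N/k_P = (A_N/A_P)·exp[(E_P−E_N)/(RT)].
(E_P−E_N)/(RT) = (71.7−87.9)×10³/(8.314×439) = -16200/3650 = -4.439.
k_N/k_P = (6.77×10^8/3.98×10^6)·exp(-4.439) = 170.1 × 0.01181 = 2.01.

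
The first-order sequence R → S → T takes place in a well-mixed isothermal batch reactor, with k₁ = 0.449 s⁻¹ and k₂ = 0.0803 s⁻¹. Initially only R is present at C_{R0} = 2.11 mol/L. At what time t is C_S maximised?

4.67 s

The intermediate peaks when r₁ = r₂, i.e. k₁e^(−k₁t) = k₂e^(−k₂t), giving t_opt = ln(k₂/k₁)/(k₂−k₁).
= ln(0.0803/0.449)/(0.0803−0.449) = ln(0.1788)/-0.3687 = -1.721/-0.3687 = 4.67 s.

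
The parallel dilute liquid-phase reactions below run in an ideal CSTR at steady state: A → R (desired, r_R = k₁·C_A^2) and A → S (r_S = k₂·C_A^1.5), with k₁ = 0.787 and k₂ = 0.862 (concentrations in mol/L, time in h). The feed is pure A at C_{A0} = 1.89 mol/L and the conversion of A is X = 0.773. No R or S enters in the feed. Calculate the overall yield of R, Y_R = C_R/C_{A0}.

0.289

Exit C_A = C_{A0}(1−X) = 1.89×0.227 = 0.4290 mol/L.
Rates in a CSTR are evaluated at the outlet concentration: r_R = 0.787×0.4290^2 = 0.1449, r_S = 0.862×0.4290^1.5 = 0.2422.
Fraction of consumed A going to R: r_R/(r_R+r_S) = 0.3742.
C_R = 0.3742·C_{A0}·X = 0.3742×1.89×0.773 = 0.547 mol/L; Y_R = C_R/C_{A0} = 0.289.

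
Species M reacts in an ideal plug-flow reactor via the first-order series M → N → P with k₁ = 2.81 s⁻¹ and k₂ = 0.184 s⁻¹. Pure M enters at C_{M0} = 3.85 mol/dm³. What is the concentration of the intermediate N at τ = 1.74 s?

2.96 mol/dm³

Solving the coupled first-order balances gives C_N(τ) = [k₁/(k₂−k₁)]·C_{M0}·(e^(−k₁τ) − e^(−k₂τ)).
e^(−k₁τ) = e^(−2.81×1.74) = e^(−4.889) = 0.007526; e^(−k₂τ) = e^(−0.3202) = 0.7260.
C_N = 2.81×3.85/(0.184−2.81) × (0.007526−0.7260) = (-4.120)×(-0.7185) = 2.960 mol/dm³.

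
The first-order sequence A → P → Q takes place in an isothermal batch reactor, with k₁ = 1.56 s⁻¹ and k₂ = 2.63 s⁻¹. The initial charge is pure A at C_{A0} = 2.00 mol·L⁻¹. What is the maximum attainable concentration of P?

For a first-order series the maximum intermediate yield is C_{P,max}/C_{A0} = (k₁/k₂)^[k₂/(k₂−k₁)].
= (1.56/2.63)^(2.63/(2.63−1.56)) = (0.5932)^(2.458) = 0.2770.
C_{P,max} = 0.2770×2.00 = 0.554 mol·L⁻¹.

0.554 mol·L⁻¹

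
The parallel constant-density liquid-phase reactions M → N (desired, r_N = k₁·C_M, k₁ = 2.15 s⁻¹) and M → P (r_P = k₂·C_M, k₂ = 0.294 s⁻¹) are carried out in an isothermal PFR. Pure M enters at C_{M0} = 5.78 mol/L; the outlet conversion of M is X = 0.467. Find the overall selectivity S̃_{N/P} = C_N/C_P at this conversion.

C_M = C_{M0}(1−X) = 3.081 mol/L.
Both paths are first order in M, so the instantaneous fraction to N is constant: dC_N/d(−C_M) = k₁/(k₁+k₂) = 0.8797.
C_N = 0.8797·(C_{M0}−C_M) = 0.8797×2.699 = 2.37 mol/L.
C_P = (C_{M0}−C_M)−C_N = 0.3247 mol/L; S̃_{N/P} = 2.375/0.3247 = 7.31.

7.31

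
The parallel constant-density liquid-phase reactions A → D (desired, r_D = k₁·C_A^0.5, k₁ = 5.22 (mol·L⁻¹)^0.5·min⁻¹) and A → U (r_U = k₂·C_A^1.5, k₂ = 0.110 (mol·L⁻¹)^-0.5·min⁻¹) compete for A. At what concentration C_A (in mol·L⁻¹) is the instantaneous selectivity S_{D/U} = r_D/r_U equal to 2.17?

S_{D/U} = (k₁/k₂)·C_A⁻¹ ⇒ C_A = (S·k₂/k₁)^(-1).
= (2.17×0.110/5.22)^(-1) = (0.04573)^(-1) = 21.9 mol·L⁻¹.

21.9 mol·L⁻¹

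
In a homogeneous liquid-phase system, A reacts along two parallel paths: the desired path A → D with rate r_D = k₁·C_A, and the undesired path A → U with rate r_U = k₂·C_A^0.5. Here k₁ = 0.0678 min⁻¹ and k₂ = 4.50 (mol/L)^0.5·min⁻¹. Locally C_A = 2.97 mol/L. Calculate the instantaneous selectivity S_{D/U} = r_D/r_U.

S_{D/U} = r_D/r_U = (k₁·C_A)/(k₂·C_A^0.5) = (k₁/k₂)·C_A^0.5.
= (0.0678×2.970) / (4.50×2.970^0.5) = 0.2014/7.755 = 0.0260.
Since the desired path is higher order in A, keeping C_A high (PFR or concentrated feed) favours D.

0.0260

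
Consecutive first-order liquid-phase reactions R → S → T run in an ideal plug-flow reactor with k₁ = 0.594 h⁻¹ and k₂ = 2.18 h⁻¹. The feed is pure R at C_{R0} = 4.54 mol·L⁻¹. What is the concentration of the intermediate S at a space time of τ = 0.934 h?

0.754 mol·L⁻¹

For first-order series with pure R initially, C_S(τ) = k₁C_{R0}/(k₂−k₁)·(e^(−k₁τ) − e^(−k₂τ)).
e^(−k₁τ) = e^(−0.594×0.934) = e^(−0.5548) = 0.5742; e^(−k₂τ) = e^(−2.036) = 0.1305.
C_S = 0.594×4.54/(2.18−0.594) × (0.5742−0.1305) = 1.700×0.4437 = 0.7544 mol·L⁻¹.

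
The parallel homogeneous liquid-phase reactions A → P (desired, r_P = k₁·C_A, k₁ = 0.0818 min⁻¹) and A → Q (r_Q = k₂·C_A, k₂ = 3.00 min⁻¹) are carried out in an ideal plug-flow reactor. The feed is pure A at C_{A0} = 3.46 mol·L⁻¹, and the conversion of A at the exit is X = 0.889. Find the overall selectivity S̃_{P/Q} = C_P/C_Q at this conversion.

C_A = C_{A0}(1−X) = 0.3841 mol·L⁻¹.
Both paths are first order in A, so the instantaneous fraction to P is constant: dC_P/d(−C_A) = k₁/(k₁+k₂) = 0.02654.
C_P = 0.02654·(C_{A0}−C_A) = 0.02654×3.076 = 0.0816 mol·L⁻¹.
C_Q = (C_{A0}−C_A)−C_P = 2.994 mol·L⁻¹; S̃_{P/Q} = 0.08164/2.994 = 0.0273.

0.0273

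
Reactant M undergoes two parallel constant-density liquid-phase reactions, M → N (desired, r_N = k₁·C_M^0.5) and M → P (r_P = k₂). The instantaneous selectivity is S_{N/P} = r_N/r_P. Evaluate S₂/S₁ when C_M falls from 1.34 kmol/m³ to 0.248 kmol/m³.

0.430

S_{N/P} = (k₁/k₂)·C_M^0.5, so S₂/S₁ = (C_{M,2}/C_{M,1})^0.5.
= (0.248/1.34)^0.5 = (0.1851)^0.5 = 0.430.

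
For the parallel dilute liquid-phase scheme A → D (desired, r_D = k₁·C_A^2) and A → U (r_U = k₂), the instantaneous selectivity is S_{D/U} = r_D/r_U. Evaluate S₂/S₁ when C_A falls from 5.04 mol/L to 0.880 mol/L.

0.0305

S_{D/U} = (k₁/k₂)·C_A^2, so S₂/S₁ = (C_{A,2}/C_{A,1})^2.
= (0.880/5.04)^2 = (0.1746)^2 = 0.0305.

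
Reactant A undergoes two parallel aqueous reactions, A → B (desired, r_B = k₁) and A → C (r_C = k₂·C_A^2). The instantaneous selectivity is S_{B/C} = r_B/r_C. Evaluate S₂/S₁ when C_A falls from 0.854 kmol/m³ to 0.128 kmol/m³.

S_{B/C} = (k₁/k₂)·C_A^-2, so S₂/S₁ = (C_{A,2}/C_{A,1})^-2.
= (0.128/0.854)^(-2) = (0.1499)^(-2) = 44.5.

44.5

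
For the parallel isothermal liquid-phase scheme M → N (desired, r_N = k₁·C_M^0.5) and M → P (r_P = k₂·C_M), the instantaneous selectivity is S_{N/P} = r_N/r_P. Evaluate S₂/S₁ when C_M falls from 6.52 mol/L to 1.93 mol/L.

S_{N/P} = (k₁/k₂)·C_M^-0.5, so S₂/S₁ = (C_{M,2}/C_{M,1})^-0.5.
= (1.93/6.52)^(-0.5) = (0.2960)^(-0.5) = 1.84.
Selectivity toward N rises as C_M falls — low-concentration operation is favoured.

1.84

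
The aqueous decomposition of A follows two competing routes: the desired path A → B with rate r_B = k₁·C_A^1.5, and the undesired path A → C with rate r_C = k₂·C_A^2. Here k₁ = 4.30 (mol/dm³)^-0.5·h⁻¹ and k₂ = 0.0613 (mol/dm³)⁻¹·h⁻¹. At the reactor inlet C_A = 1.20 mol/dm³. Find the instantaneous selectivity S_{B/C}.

64.0

S_{B/C} = r_B/r_C = (k₁·C_A^1.5)/(k₂·C_A^2) = (k₁/k₂)·C_A^-0.5.
= (4.30×1.200^1.5) / (0.0613×1.200^2) = 5.652/0.08827 = 64.0.
The undesired path is higher order in A, so low C_A (CSTR or dilute feed) favours B.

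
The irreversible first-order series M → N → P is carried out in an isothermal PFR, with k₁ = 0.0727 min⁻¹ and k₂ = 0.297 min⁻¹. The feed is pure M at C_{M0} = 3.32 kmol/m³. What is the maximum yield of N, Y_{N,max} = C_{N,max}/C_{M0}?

0.155

At the optimum, C_{N,max}/C_{M0} = (k₁/k₂)^[k₂/(k₂−k₁)].
= (0.0727/0.297)^(0.297/(0.297−0.0727)) = (0.2448)^(1.324) = 0.1551.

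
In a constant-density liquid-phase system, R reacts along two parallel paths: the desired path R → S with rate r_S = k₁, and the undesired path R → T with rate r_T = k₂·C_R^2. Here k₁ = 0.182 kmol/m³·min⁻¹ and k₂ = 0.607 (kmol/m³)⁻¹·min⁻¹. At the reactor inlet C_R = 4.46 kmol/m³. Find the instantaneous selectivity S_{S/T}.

S_{S/T} = r_S/r_T = (k₁)/(k₂·C_R^2) = (k₁/k₂)·C_R^-2.
= (0.182) / (0.607×4.460^2) = 0.1820/12.07 = 0.0151.

0.0151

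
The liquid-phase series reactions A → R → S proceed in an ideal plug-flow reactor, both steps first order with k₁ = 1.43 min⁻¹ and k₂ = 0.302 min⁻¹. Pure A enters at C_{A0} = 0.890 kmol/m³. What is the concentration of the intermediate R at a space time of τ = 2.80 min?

Solving the coupled first-order balances gives C_R(τ) = [k₁/(k₂−k₁)]·C_{A0}·(e^(−k₁τ) − e^(−k₂τ)).
e^(−k₁τ) = e^(−1.43×2.80) = e^(−4.004) = 0.01824; e^(−k₂τ) = e^(−0.8456) = 0.4293.
C_R = 1.43×0.890/(0.302−1.43) × (0.01824−0.4293) = (-1.128)×(-0.4111) = 0.4638 kmol/m³.

0.464 kmol/m³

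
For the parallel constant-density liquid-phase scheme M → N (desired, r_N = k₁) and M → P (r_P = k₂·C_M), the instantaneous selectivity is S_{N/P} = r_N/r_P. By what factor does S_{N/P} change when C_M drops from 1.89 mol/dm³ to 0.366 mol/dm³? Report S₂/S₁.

5.16

S_{N/P} = (k₁/k₂)·C_M⁻¹, so S₂/S₁ = (C_{M,2}/C_{M,1})⁻¹.
= 1.89/0.366 = 5.16.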